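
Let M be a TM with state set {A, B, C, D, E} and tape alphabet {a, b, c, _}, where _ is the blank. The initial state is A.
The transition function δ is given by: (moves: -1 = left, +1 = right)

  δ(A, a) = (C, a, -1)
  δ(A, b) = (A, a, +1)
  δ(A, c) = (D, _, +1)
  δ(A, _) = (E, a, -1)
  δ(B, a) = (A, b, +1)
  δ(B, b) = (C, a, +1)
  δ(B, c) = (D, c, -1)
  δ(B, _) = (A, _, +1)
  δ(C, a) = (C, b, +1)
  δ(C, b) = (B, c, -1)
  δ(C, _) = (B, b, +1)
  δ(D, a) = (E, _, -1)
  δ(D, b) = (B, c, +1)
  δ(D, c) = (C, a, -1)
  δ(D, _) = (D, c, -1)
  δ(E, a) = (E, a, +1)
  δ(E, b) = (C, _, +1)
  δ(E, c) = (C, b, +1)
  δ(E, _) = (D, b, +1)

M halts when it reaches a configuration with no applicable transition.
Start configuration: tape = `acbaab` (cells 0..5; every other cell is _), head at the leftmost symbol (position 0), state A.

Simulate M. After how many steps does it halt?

35

A | __[a]cbaab   read a → write a, move -1, go to C
C | _[_]acbaab   read _ → write b, move +1, go to B
B | _b[a]cbaab   read a → write b, move +1, go to A
A | _bb[c]baab   read c → write _, move +1, go to D
D | _bb_[b]aab   read b → write c, move +1, go to B
B | _bb_c[a]ab   read a → write b, move +1, go to A
A | _bb_cb[a]b   read a → write a, move -1, go to C
C | _bb_c[b]ab   read b → write c, move -1, go to B
B | _bb_[c]cab   read c → write c, move -1, go to D
D | _bb[_]ccab   read _ → write c, move -1, go to D
D | _b[b]cccab   read b → write c, move +1, go to B
B | _bc[c]ccab   read c → write c, move -1, go to D
D | _b[c]cccab   read c → write a, move -1, go to C
C | _[b]acccab   read b → write c, move -1, go to B
B | [_]cacccab   read _ → write _, move +1, go to A
A | _[c]acccab   read c → write _, move +1, go to D
D | __[a]cccab   read a → write _, move -1, go to E
E | _[_]_cccab   read _ → write b, move +1, go to D
D | _b[_]cccab   read _ → write c, move -1, go to D
D | _[b]ccccab   read b → write c, move +1, go to B
B | _c[c]cccab   read c → write c, move -1, go to D
D | _[c]ccccab   read c → write a, move -1, go to C
C | [_]accccab   read _ → write b, move +1, go to B
B | b[a]ccccab   read a → write b, move +1, go to A
A | bb[c]cccab   read c → write _, move +1, go to D
D | bb_[c]ccab   read c → write a, move -1, go to C
C | bb[_]accab   read _ → write b, move +1, go to B
B | bbb[a]ccab   read a → write b, move +1, go to A
A | bbbb[c]cab   read c → write _, move +1, go to D
D | bbbb_[c]ab   read c → write a, move -1, go to C
C | bbbb[_]aab   read _ → write b, move +1, go to B
B | bbbbb[a]ab   read a → write b, move +1, go to A
A | bbbbbb[a]b   read a → write a, move -1, go to C
C | bbbbb[b]ab   read b → write c, move -1, go to B
B | bbbb[b]cab   read b → write a, move +1, go to C
C | bbbba[c]ab
M halts after 35 transitions.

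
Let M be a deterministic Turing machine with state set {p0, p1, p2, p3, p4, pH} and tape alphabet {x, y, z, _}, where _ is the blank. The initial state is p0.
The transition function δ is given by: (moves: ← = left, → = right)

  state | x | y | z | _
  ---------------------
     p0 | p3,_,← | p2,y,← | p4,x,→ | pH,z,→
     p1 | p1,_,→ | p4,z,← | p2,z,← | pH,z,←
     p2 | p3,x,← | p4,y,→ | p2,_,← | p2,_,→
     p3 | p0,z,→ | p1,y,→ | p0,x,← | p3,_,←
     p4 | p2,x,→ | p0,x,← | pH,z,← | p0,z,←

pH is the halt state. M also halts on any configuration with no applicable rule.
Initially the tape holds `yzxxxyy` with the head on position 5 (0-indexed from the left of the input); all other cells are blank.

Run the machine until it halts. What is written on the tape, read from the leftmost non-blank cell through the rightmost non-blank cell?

yzzx_yy

p0 | _yzxxx[y]y   read y → write y, move ←, go to p2
p2 | _yzxx[x]yy   read x → write x, move ←, go to p3
p3 | _yzx[x]xyy   read x → write z, move →, go to p0
p0 | _yzxz[x]yy   read x → write _, move ←, go to p3
p3 | _yzx[z]_yy   read z → write x, move ←, go to p0
p0 | _yz[x]x_yy   read x → write _, move ←, go to p3
p3 | _y[z]_x_yy   read z → write x, move ←, go to p0
p0 | _[y]x_x_yy   read y → write y, move ←, go to p2
p2 | [_]yx_x_yy   read _ → write _, move →, go to p2
p2 | _[y]x_x_yy   read y → write y, move →, go to p4
p4 | _y[x]_x_yy   read x → write x, move →, go to p2
p2 | _yx[_]x_yy   read _ → write _, move →, go to p2
p2 | _yx_[x]_yy   read x → write x, move ←, go to p3
p3 | _yx[_]x_yy   read _ → write _, move ←, go to p3
p3 | _y[x]_x_yy   read x → write z, move →, go to p0
p0 | _yz[_]x_yy   read _ → write z, move →, go to pH
pH | _yzz[x]_yy
The non-blank tape span at halt is yzzx_yy.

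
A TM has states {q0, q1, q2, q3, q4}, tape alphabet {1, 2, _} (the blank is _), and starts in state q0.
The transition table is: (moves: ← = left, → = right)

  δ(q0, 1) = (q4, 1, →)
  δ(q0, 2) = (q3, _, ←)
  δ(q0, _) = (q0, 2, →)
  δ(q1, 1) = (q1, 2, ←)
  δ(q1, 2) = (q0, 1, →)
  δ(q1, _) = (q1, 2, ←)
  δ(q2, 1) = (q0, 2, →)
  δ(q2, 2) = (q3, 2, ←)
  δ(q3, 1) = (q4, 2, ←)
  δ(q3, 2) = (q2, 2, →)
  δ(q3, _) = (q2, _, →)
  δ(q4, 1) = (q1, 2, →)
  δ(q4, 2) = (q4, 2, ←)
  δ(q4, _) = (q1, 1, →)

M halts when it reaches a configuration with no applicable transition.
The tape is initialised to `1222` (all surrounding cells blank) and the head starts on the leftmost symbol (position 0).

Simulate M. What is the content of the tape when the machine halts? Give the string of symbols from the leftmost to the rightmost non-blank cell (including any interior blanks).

state=q0 head=0 tape=_[1]222   (q0,1)→(q4,1,→)
state=q4 head=1 tape=_1[2]22   (q4,2)→(q4,2,←)
state=q4 head=0 tape=_[1]222   (q4,1)→(q1,2,→)
state=q1 head=1 tape=_2[2]22   (q1,2)→(q0,1,→)
state=q0 head=2 tape=_21[2]2   (q0,2)→(q3,_,←)
state=q3 head=1 tape=_2[1]_2   (q3,1)→(q4,2,←)
state=q4 head=0 tape=_[2]2_2   (q4,2)→(q4,2,←)
state=q4 head=-1 tape=[_]22_2   (q4,_)→(q1,1,→)
state=q1 head=0 tape=1[2]2_2   (q1,2)→(q0,1,→)
state=q0 head=1 tape=11[2]_2   (q0,2)→(q3,_,←)
state=q3 head=0 tape=1[1]__2   (q3,1)→(q4,2,←)
state=q4 head=-1 tape=[1]2__2   (q4,1)→(q1,2,→)
state=q1 head=0 tape=2[2]__2   (q1,2)→(q0,1,→)
state=q0 head=1 tape=21[_]_2   (q0,_)→(q0,2,→)
state=q0 head=2 tape=212[_]2   (q0,_)→(q0,2,→)
state=q0 head=3 tape=2122[2]   (q0,2)→(q3,_,←)
state=q3 head=2 tape=212[2]_   (q3,2)→(q2,2,→)
state=q2 head=3 tape=2122[_]
The non-blank tape span at halt is 2122.

2122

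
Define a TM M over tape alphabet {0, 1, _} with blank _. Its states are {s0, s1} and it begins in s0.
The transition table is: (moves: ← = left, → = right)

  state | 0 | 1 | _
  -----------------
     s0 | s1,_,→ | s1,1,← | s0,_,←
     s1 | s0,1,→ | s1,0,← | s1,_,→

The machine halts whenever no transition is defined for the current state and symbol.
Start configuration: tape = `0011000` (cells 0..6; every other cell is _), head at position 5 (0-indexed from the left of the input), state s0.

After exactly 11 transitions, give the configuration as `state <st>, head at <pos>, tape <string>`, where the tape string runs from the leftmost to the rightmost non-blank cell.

state=s0 head=5 tape=00110[0]0_   (s0,0)→(s1,_,→)
state=s1 head=6 tape=00110_[0]_   (s1,0)→(s0,1,→)
state=s0 head=7 tape=00110_1[_]   (s0,_)→(s0,_,←)
state=s0 head=6 tape=00110_[1]_   (s0,1)→(s1,1,←)
state=s1 head=5 tape=00110[_]1_   (s1,_)→(s1,_,→)
state=s1 head=6 tape=00110_[1]_   (s1,1)→(s1,0,←)
state=s1 head=5 tape=00110[_]0_   (s1,_)→(s1,_,→)
state=s1 head=6 tape=00110_[0]_   (s1,0)→(s0,1,→)
state=s0 head=7 tape=00110_1[_]   (s0,_)→(s0,_,←)
state=s0 head=6 tape=00110_[1]_   (s0,1)→(s1,1,←)
state=s1 head=5 tape=00110[_]1_   (s1,_)→(s1,_,→)
state=s1 head=6 tape=00110_[1]_
After 11 steps: state s1, head at 6, tape 00110_1.

state s1, head at 6, tape 00110_1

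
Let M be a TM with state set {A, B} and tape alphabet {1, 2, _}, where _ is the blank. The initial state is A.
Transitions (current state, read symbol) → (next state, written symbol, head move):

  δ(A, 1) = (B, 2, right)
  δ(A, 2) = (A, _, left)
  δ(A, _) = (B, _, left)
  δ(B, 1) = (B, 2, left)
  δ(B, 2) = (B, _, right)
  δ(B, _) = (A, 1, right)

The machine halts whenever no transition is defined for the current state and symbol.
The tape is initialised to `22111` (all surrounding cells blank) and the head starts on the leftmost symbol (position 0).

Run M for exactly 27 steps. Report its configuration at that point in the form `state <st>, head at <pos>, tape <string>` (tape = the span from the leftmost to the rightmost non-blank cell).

state=A head=0 tape=___[2]2111   (A,2)→(A,_,left)
state=A head=-1 tape=__[_]_2111   (A,_)→(B,_,left)
state=B head=-2 tape=_[_]__2111   (B,_)→(A,1,right)
state=A head=-1 tape=_1[_]_2111   (A,_)→(B,_,left)
state=B head=-2 tape=_[1]__2111   (B,1)→(B,2,left)
state=B head=-3 tape=[_]2__2111   (B,_)→(A,1,right)
state=A head=-2 tape=1[2]__2111   (A,2)→(A,_,left)
state=A head=-3 tape=[1]___2111   (A,1)→(B,2,right)
state=B head=-2 tape=2[_]__2111   (B,_)→(A,1,right)
state=A head=-1 tape=21[_]_2111   (A,_)→(B,_,left)
state=B head=-2 tape=2[1]__2111   (B,1)→(B,2,left)
state=B head=-3 tape=[2]2__2111   (B,2)→(B,_,right)
state=B head=-2 tape=_[2]__2111   (B,2)→(B,_,right)
state=B head=-1 tape=__[_]_2111   (B,_)→(A,1,right)
state=A head=0 tape=__1[_]2111   (A,_)→(B,_,left)
state=B head=-1 tape=__[1]_2111   (B,1)→(B,2,left)
state=B head=-2 tape=_[_]2_2111   (B,_)→(A,1,right)
state=A head=-1 tape=_1[2]_2111   (A,2)→(A,_,left)
state=A head=-2 tape=_[1]__2111   (A,1)→(B,2,right)
state=B head=-1 tape=_2[_]_2111   (B,_)→(A,1,right)
state=A head=0 tape=_21[_]2111   (A,_)→(B,_,left)
state=B head=-1 tape=_2[1]_2111   (B,1)→(B,2,left)
state=B head=-2 tape=_[2]2_2111   (B,2)→(B,_,right)
state=B head=-1 tape=__[2]_2111   (B,2)→(B,_,right)
state=B head=0 tape=___[_]2111   (B,_)→(A,1,right)
state=A head=1 tape=___1[2]111   (A,2)→(A,_,left)
state=A head=0 tape=___[1]_111   (A,1)→(B,2,right)
state=B head=1 tape=___2[_]111
After 27 steps: state B, head at 1, tape 2_111.

state B, head at 1, tape 2_111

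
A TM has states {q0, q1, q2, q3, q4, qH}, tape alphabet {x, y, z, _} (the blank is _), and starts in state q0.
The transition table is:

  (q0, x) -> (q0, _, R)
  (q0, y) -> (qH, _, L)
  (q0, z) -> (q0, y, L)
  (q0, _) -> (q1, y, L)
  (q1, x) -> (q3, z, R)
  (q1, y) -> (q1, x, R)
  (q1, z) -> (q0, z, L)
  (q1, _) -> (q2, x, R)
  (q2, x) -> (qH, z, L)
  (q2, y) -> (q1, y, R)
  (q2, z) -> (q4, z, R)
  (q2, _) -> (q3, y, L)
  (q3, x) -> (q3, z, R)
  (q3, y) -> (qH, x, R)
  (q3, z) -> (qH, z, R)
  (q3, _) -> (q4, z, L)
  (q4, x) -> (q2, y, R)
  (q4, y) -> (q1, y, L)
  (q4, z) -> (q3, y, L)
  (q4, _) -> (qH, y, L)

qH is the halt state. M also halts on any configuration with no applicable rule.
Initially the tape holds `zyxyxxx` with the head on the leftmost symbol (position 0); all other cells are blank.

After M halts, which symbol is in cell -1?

state=q0 head=0 tape=__[z]yxyxxx   (q0,z)→(q0,y,L)
state=q0 head=-1 tape=_[_]yyxyxxx   (q0,_)→(q1,y,L)
state=q1 head=-2 tape=[_]yyyxyxxx   (q1,_)→(q2,x,R)
state=q2 head=-1 tape=x[y]yyxyxxx   (q2,y)→(q1,y,R)
state=q1 head=0 tape=xy[y]yxyxxx   (q1,y)→(q1,x,R)
state=q1 head=1 tape=xyx[y]xyxxx   (q1,y)→(q1,x,R)
state=q1 head=2 tape=xyxx[x]yxxx   (q1,x)→(q3,z,R)
state=q3 head=3 tape=xyxxz[y]xxx   (q3,y)→(qH,x,R)
state=qH head=4 tape=xyxxzx[x]xx
Cell -1 holds y when M halts.

y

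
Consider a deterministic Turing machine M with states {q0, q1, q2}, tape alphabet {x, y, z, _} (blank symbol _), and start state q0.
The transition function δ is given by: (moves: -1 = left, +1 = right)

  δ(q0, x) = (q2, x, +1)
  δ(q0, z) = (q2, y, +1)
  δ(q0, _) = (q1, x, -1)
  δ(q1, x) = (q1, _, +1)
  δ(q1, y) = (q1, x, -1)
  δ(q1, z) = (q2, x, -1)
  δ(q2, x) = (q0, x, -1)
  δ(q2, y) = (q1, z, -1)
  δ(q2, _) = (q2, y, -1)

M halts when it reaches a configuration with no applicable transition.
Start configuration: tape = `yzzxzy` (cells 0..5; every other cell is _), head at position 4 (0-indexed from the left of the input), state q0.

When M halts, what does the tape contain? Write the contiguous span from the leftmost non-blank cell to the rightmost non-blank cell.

state=q0 head=4 tape=yzzx[z]y   (q0,z)→(q2,y,+1)
state=q2 head=5 tape=yzzxy[y]   (q2,y)→(q1,z,-1)
state=q1 head=4 tape=yzzx[y]z   (q1,y)→(q1,x,-1)
state=q1 head=3 tape=yzz[x]xz   (q1,x)→(q1,_,+1)
state=q1 head=4 tape=yzz_[x]z   (q1,x)→(q1,_,+1)
state=q1 head=5 tape=yzz__[z]   (q1,z)→(q2,x,-1)
state=q2 head=4 tape=yzz_[_]x   (q2,_)→(q2,y,-1)
state=q2 head=3 tape=yzz[_]yx   (q2,_)→(q2,y,-1)
state=q2 head=2 tape=yz[z]yyx
The non-blank tape span at halt is yzzyyx.

yzzyyx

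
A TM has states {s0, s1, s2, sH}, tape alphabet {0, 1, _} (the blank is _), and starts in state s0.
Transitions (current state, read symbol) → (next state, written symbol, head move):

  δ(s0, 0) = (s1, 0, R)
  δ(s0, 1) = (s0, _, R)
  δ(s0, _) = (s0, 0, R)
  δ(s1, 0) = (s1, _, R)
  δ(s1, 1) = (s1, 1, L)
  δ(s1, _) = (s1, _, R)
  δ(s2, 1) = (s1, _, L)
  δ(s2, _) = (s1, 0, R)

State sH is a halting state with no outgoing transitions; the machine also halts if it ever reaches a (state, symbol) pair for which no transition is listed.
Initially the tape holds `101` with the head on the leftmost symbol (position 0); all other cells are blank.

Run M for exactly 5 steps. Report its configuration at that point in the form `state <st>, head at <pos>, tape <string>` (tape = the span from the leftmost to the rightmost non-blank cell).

s0 | [1]01   read 1 → write _, move R, go to s0
s0 | _[0]1   read 0 → write 0, move R, go to s1
s1 | _0[1]   read 1 → write 1, move L, go to s1
s1 | _[0]1   read 0 → write _, move R, go to s1
s1 | __[1]   read 1 → write 1, move L, go to s1
s1 | _[_]1
After 5 steps: state s1, head at 1, tape 1.

state s1, head at 1, tape 1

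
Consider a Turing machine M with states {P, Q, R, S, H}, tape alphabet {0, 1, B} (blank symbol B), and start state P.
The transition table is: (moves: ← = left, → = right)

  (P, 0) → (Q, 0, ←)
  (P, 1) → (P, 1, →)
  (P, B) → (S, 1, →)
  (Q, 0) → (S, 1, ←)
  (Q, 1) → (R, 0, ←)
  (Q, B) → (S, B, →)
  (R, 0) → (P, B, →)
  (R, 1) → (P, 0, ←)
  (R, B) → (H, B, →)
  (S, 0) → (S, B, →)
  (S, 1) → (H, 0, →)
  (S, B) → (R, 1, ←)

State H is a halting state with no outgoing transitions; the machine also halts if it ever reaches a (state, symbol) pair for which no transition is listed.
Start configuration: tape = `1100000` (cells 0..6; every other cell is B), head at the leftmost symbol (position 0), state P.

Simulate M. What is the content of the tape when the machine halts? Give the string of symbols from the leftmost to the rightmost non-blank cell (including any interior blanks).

1BBBBBBB1

state=P head=0 tape=B[1]100000B   (P,1)→(P,1,→)
state=P head=1 tape=B1[1]00000B   (P,1)→(P,1,→)
state=P head=2 tape=B11[0]0000B   (P,0)→(Q,0,←)
state=Q head=1 tape=B1[1]00000B   (Q,1)→(R,0,←)
state=R head=0 tape=B[1]000000B   (R,1)→(P,0,←)
state=P head=-1 tape=[B]0000000B   (P,B)→(S,1,→)
state=S head=0 tape=1[0]000000B   (S,0)→(S,B,→)
state=S head=1 tape=1B[0]00000B   (S,0)→(S,B,→)
state=S head=2 tape=1BB[0]0000B   (S,0)→(S,B,→)
state=S head=3 tape=1BBB[0]000B   (S,0)→(S,B,→)
state=S head=4 tape=1BBBB[0]00B   (S,0)→(S,B,→)
state=S head=5 tape=1BBBBB[0]0B   (S,0)→(S,B,→)
state=S head=6 tape=1BBBBBB[0]B   (S,0)→(S,B,→)
state=S head=7 tape=1BBBBBBB[B]   (S,B)→(R,1,←)
state=R head=6 tape=1BBBBBB[B]1   (R,B)→(H,B,→)
state=H head=7 tape=1BBBBBBB[1]
The non-blank tape span at halt is 1BBBBBBB1.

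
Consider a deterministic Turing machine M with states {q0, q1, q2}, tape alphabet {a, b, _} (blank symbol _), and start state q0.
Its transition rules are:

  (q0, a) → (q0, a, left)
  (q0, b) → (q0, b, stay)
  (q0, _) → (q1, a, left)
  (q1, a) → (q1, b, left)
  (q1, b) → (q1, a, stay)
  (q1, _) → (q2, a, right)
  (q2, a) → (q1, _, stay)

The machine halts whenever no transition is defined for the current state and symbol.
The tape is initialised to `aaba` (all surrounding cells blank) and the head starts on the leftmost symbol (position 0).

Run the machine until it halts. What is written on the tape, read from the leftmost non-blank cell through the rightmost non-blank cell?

aaaaba

q0 | __[a]aba   read a → write a, move left, go to q0
q0 | _[_]aaba   read _ → write a, move left, go to q1
q1 | [_]aaaba   read _ → write a, move right, go to q2
q2 | a[a]aaba   read a → write _, move stay, go to q1
q1 | a[_]aaba   read _ → write a, move right, go to q2
q2 | aa[a]aba   read a → write _, move stay, go to q1
q1 | aa[_]aba   read _ → write a, move right, go to q2
q2 | aaa[a]ba   read a → write _, move stay, go to q1
q1 | aaa[_]ba   read _ → write a, move right, go to q2
q2 | aaaa[b]a
The non-blank tape span at halt is aaaaba.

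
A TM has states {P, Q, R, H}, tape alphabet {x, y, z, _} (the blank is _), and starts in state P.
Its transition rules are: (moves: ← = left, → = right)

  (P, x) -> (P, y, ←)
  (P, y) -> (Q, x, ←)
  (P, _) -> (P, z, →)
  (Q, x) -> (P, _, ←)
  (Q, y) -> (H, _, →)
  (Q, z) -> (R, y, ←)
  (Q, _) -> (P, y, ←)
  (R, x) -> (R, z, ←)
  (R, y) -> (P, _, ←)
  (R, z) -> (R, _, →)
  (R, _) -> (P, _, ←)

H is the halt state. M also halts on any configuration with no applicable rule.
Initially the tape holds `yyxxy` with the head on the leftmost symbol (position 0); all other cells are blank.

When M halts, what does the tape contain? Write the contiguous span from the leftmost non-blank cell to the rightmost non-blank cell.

state=P head=0 tape=____[y]yxxy   (P,y)→(Q,x,←)
state=Q head=-1 tape=___[_]xyxxy   (Q,_)→(P,y,←)
state=P head=-2 tape=__[_]yxyxxy   (P,_)→(P,z,→)
state=P head=-1 tape=__z[y]xyxxy   (P,y)→(Q,x,←)
state=Q head=-2 tape=__[z]xxyxxy   (Q,z)→(R,y,←)
state=R head=-3 tape=_[_]yxxyxxy   (R,_)→(P,_,←)
state=P head=-4 tape=[_]_yxxyxxy   (P,_)→(P,z,→)
state=P head=-3 tape=z[_]yxxyxxy   (P,_)→(P,z,→)
state=P head=-2 tape=zz[y]xxyxxy   (P,y)→(Q,x,←)
state=Q head=-3 tape=z[z]xxxyxxy   (Q,z)→(R,y,←)
state=R head=-4 tape=[z]yxxxyxxy   (R,z)→(R,_,→)
state=R head=-3 tape=_[y]xxxyxxy   (R,y)→(P,_,←)
state=P head=-4 tape=[_]_xxxyxxy   (P,_)→(P,z,→)
state=P head=-3 tape=z[_]xxxyxxy   (P,_)→(P,z,→)
state=P head=-2 tape=zz[x]xxyxxy   (P,x)→(P,y,←)
state=P head=-3 tape=z[z]yxxyxxy
The non-blank tape span at halt is zzyxxyxxy.

zzyxxyxxy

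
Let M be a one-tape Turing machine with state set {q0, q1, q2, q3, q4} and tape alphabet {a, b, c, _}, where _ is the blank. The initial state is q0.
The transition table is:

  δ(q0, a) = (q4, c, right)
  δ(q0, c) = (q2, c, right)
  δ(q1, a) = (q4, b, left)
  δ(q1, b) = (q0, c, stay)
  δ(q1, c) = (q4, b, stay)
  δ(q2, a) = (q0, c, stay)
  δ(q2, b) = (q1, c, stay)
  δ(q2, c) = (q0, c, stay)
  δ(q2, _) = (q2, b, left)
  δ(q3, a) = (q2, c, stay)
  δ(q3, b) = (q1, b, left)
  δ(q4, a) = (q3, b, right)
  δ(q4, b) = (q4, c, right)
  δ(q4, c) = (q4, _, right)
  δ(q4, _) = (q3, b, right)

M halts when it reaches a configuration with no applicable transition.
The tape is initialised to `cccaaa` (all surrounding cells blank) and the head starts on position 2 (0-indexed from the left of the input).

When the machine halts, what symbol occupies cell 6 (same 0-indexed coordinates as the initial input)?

c

state=q0 head=2 tape=cc[c]aaa___   (q0,c)→(q2,c,right)
state=q2 head=3 tape=ccc[a]aa___   (q2,a)→(q0,c,stay)
state=q0 head=3 tape=ccc[c]aa___   (q0,c)→(q2,c,right)
state=q2 head=4 tape=cccc[a]a___   (q2,a)→(q0,c,stay)
state=q0 head=4 tape=cccc[c]a___   (q0,c)→(q2,c,right)
state=q2 head=5 tape=ccccc[a]___   (q2,a)→(q0,c,stay)
state=q0 head=5 tape=ccccc[c]___   (q0,c)→(q2,c,right)
state=q2 head=6 tape=cccccc[_]__   (q2,_)→(q2,b,left)
state=q2 head=5 tape=ccccc[c]b__   (q2,c)→(q0,c,stay)
state=q0 head=5 tape=ccccc[c]b__   (q0,c)→(q2,c,right)
state=q2 head=6 tape=cccccc[b]__   (q2,b)→(q1,c,stay)
state=q1 head=6 tape=cccccc[c]__   (q1,c)→(q4,b,stay)
state=q4 head=6 tape=cccccc[b]__   (q4,b)→(q4,c,right)
state=q4 head=7 tape=ccccccc[_]_   (q4,_)→(q3,b,right)
state=q3 head=8 tape=cccccccb[_]
Cell 6 holds c when M halts.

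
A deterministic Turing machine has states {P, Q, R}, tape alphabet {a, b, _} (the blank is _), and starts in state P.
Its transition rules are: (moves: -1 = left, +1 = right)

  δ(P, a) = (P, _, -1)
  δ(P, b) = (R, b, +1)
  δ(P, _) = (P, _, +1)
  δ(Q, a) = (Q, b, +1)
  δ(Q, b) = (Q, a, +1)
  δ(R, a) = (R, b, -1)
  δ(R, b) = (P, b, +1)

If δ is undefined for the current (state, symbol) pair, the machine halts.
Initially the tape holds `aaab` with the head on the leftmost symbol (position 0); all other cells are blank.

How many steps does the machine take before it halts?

state=P head=0 tape=_[a]aab_   (P,a)→(P,_,-1)
state=P head=-1 tape=[_]_aab_   (P,_)→(P,_,+1)
state=P head=0 tape=_[_]aab_   (P,_)→(P,_,+1)
state=P head=1 tape=__[a]ab_   (P,a)→(P,_,-1)
state=P head=0 tape=_[_]_ab_   (P,_)→(P,_,+1)
state=P head=1 tape=__[_]ab_   (P,_)→(P,_,+1)
state=P head=2 tape=___[a]b_   (P,a)→(P,_,-1)
state=P head=1 tape=__[_]_b_   (P,_)→(P,_,+1)
state=P head=2 tape=___[_]b_   (P,_)→(P,_,+1)
state=P head=3 tape=____[b]_   (P,b)→(R,b,+1)
state=R head=4 tape=____b[_]
M halts after 10 transitions.

10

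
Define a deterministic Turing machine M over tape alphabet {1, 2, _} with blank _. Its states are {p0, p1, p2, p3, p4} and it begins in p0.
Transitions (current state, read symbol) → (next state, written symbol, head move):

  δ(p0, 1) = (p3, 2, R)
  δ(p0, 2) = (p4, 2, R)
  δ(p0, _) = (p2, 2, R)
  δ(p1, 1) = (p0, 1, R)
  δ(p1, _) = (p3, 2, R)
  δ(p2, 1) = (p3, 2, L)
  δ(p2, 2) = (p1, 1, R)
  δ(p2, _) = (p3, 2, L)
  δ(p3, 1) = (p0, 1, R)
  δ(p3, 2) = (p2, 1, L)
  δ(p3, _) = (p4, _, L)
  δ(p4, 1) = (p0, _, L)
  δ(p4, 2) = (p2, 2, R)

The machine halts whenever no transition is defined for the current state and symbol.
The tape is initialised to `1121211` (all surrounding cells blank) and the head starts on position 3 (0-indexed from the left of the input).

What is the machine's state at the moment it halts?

p4

state=p0 head=3 tape=112[1]211__   (p0,1)→(p3,2,R)
state=p3 head=4 tape=1122[2]11__   (p3,2)→(p2,1,L)
state=p2 head=3 tape=112[2]111__   (p2,2)→(p1,1,R)
state=p1 head=4 tape=1121[1]11__   (p1,1)→(p0,1,R)
state=p0 head=5 tape=11211[1]1__   (p0,1)→(p3,2,R)
state=p3 head=6 tape=112112[1]__   (p3,1)→(p0,1,R)
state=p0 head=7 tape=1121121[_]_   (p0,_)→(p2,2,R)
state=p2 head=8 tape=11211212[_]   (p2,_)→(p3,2,L)
state=p3 head=7 tape=1121121[2]2   (p3,2)→(p2,1,L)
state=p2 head=6 tape=112112[1]12   (p2,1)→(p3,2,L)
state=p3 head=5 tape=11211[2]212   (p3,2)→(p2,1,L)
state=p2 head=4 tape=1121[1]1212   (p2,1)→(p3,2,L)
state=p3 head=3 tape=112[1]21212   (p3,1)→(p0,1,R)
state=p0 head=4 tape=1121[2]1212   (p0,2)→(p4,2,R)
state=p4 head=5 tape=11212[1]212   (p4,1)→(p0,_,L)
state=p0 head=4 tape=1121[2]_212   (p0,2)→(p4,2,R)
state=p4 head=5 tape=11212[_]212
No transition is defined for (p4, _); M halts in state p4.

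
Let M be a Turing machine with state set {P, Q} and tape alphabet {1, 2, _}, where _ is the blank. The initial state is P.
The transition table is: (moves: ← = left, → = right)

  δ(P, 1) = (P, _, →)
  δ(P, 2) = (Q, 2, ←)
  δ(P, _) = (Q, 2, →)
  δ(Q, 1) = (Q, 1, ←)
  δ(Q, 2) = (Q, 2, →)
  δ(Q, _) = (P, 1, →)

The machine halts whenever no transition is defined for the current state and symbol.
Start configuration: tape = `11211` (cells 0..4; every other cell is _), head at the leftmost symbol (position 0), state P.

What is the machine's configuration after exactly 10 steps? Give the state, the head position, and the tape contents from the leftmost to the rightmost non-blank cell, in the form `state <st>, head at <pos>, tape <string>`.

state P, head at 2, tape 11211

state=P head=0 tape=[1]1211   (P,1)→(P,_,→)
state=P head=1 tape=_[1]211   (P,1)→(P,_,→)
state=P head=2 tape=__[2]11   (P,2)→(Q,2,←)
state=Q head=1 tape=_[_]211   (Q,_)→(P,1,→)
state=P head=2 tape=_1[2]11   (P,2)→(Q,2,←)
state=Q head=1 tape=_[1]211   (Q,1)→(Q,1,←)
state=Q head=0 tape=[_]1211   (Q,_)→(P,1,→)
state=P head=1 tape=1[1]211   (P,1)→(P,_,→)
state=P head=2 tape=1_[2]11   (P,2)→(Q,2,←)
state=Q head=1 tape=1[_]211   (Q,_)→(P,1,→)
state=P head=2 tape=11[2]11
After 10 steps: state P, head at 2, tape 11211.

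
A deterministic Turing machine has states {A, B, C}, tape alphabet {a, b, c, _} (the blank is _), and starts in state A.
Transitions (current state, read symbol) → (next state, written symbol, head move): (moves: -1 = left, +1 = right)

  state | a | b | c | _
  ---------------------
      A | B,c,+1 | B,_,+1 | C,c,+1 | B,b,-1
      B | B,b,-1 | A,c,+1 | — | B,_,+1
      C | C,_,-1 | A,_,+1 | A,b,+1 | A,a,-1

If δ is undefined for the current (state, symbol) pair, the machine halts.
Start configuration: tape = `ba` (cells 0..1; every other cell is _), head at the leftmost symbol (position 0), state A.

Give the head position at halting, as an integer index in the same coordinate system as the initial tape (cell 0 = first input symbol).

1

A | [b]a_   read b → write _, move +1, go to B
B | _[a]_   read a → write b, move -1, go to B
B | [_]b_   read _ → write _, move +1, go to B
B | _[b]_   read b → write c, move +1, go to A
A | _c[_]   read _ → write b, move -1, go to B
B | _[c]b
At halt the head is at cell 1.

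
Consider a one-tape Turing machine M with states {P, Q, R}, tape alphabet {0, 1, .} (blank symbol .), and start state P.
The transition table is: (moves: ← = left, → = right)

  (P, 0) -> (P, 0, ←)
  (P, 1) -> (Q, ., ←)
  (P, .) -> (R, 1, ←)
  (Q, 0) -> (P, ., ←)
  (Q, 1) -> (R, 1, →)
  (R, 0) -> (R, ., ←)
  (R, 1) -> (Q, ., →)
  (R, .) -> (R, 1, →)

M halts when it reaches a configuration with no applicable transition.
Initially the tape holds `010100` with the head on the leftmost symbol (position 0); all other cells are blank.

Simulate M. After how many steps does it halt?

state=P head=0 tape=..[0]10100   (P,0)→(P,0,←)
state=P head=-1 tape=.[.]010100   (P,.)→(R,1,←)
state=R head=-2 tape=[.]1010100   (R,.)→(R,1,→)
state=R head=-1 tape=1[1]010100   (R,1)→(Q,.,→)
state=Q head=0 tape=1.[0]10100   (Q,0)→(P,.,←)
state=P head=-1 tape=1[.].10100   (P,.)→(R,1,←)
state=R head=-2 tape=[1]1.10100   (R,1)→(Q,.,→)
state=Q head=-1 tape=.[1].10100   (Q,1)→(R,1,→)
state=R head=0 tape=.1[.]10100   (R,.)→(R,1,→)
state=R head=1 tape=.11[1]0100   (R,1)→(Q,.,→)
state=Q head=2 tape=.11.[0]100   (Q,0)→(P,.,←)
state=P head=1 tape=.11[.].100   (P,.)→(R,1,←)
state=R head=0 tape=.1[1]1.100   (R,1)→(Q,.,→)
state=Q head=1 tape=.1.[1].100   (Q,1)→(R,1,→)
state=R head=2 tape=.1.1[.]100   (R,.)→(R,1,→)
state=R head=3 tape=.1.11[1]00   (R,1)→(Q,.,→)
state=Q head=4 tape=.1.11.[0]0   (Q,0)→(P,.,←)
state=P head=3 tape=.1.11[.].0   (P,.)→(R,1,←)
state=R head=2 tape=.1.1[1]1.0   (R,1)→(Q,.,→)
state=Q head=3 tape=.1.1.[1].0   (Q,1)→(R,1,→)
state=R head=4 tape=.1.1.1[.]0   (R,.)→(R,1,→)
state=R head=5 tape=.1.1.11[0]   (R,0)→(R,.,←)
state=R head=4 tape=.1.1.1[1].   (R,1)→(Q,.,→)
state=Q head=5 tape=.1.1.1.[.]
M halts after 23 transitions.

23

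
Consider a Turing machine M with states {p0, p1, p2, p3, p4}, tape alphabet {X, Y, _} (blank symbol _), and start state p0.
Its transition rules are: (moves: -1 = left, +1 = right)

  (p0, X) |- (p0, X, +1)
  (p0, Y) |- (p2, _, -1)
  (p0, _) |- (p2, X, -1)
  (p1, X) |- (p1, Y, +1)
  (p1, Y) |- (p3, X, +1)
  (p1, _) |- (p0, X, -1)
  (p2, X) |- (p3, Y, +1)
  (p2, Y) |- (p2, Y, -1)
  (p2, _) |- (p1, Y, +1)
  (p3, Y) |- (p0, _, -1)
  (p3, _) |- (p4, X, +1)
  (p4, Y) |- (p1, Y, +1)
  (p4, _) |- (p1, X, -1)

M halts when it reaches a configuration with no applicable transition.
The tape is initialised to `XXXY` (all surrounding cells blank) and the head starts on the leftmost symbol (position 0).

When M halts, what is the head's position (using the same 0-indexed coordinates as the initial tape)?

state=p0 head=0 tape=[X]XXY__   (p0,X)→(p0,X,+1)
state=p0 head=1 tape=X[X]XY__   (p0,X)→(p0,X,+1)
state=p0 head=2 tape=XX[X]Y__   (p0,X)→(p0,X,+1)
state=p0 head=3 tape=XXX[Y]__   (p0,Y)→(p2,_,-1)
state=p2 head=2 tape=XX[X]___   (p2,X)→(p3,Y,+1)
state=p3 head=3 tape=XXY[_]__   (p3,_)→(p4,X,+1)
state=p4 head=4 tape=XXYX[_]_   (p4,_)→(p1,X,-1)
state=p1 head=3 tape=XXY[X]X_   (p1,X)→(p1,Y,+1)
state=p1 head=4 tape=XXYY[X]_   (p1,X)→(p1,Y,+1)
state=p1 head=5 tape=XXYYY[_]   (p1,_)→(p0,X,-1)
state=p0 head=4 tape=XXYY[Y]X   (p0,Y)→(p2,_,-1)
state=p2 head=3 tape=XXY[Y]_X   (p2,Y)→(p2,Y,-1)
state=p2 head=2 tape=XX[Y]Y_X   (p2,Y)→(p2,Y,-1)
state=p2 head=1 tape=X[X]YY_X   (p2,X)→(p3,Y,+1)
state=p3 head=2 tape=XY[Y]Y_X   (p3,Y)→(p0,_,-1)
state=p0 head=1 tape=X[Y]_Y_X   (p0,Y)→(p2,_,-1)
state=p2 head=0 tape=[X]__Y_X   (p2,X)→(p3,Y,+1)
state=p3 head=1 tape=Y[_]_Y_X   (p3,_)→(p4,X,+1)
state=p4 head=2 tape=YX[_]Y_X   (p4,_)→(p1,X,-1)
state=p1 head=1 tape=Y[X]XY_X   (p1,X)→(p1,Y,+1)
state=p1 head=2 tape=YY[X]Y_X   (p1,X)→(p1,Y,+1)
state=p1 head=3 tape=YYY[Y]_X   (p1,Y)→(p3,X,+1)
state=p3 head=4 tape=YYYX[_]X   (p3,_)→(p4,X,+1)
state=p4 head=5 tape=YYYXX[X]
At halt the head is at cell 5.

5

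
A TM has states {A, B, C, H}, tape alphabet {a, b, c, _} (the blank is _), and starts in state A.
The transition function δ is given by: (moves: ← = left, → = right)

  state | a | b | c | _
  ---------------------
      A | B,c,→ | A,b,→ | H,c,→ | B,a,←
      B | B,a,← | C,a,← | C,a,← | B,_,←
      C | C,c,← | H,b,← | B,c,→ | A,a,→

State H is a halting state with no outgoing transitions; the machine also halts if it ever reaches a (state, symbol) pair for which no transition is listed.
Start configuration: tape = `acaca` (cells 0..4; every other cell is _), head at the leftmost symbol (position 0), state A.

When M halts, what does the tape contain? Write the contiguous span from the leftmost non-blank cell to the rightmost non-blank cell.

acaaaca

state=A head=0 tape=__[a]caca   (A,a)→(B,c,→)
state=B head=1 tape=__c[c]aca   (B,c)→(C,a,←)
state=C head=0 tape=__[c]aaca   (C,c)→(B,c,→)
state=B head=1 tape=__c[a]aca   (B,a)→(B,a,←)
state=B head=0 tape=__[c]aaca   (B,c)→(C,a,←)
state=C head=-1 tape=_[_]aaaca   (C,_)→(A,a,→)
state=A head=0 tape=_a[a]aaca   (A,a)→(B,c,→)
state=B head=1 tape=_ac[a]aca   (B,a)→(B,a,←)
state=B head=0 tape=_a[c]aaca   (B,c)→(C,a,←)
state=C head=-1 tape=_[a]aaaca   (C,a)→(C,c,←)
state=C head=-2 tape=[_]caaaca   (C,_)→(A,a,→)
state=A head=-1 tape=a[c]aaaca   (A,c)→(H,c,→)
state=H head=0 tape=ac[a]aaca
The non-blank tape span at halt is acaaaca.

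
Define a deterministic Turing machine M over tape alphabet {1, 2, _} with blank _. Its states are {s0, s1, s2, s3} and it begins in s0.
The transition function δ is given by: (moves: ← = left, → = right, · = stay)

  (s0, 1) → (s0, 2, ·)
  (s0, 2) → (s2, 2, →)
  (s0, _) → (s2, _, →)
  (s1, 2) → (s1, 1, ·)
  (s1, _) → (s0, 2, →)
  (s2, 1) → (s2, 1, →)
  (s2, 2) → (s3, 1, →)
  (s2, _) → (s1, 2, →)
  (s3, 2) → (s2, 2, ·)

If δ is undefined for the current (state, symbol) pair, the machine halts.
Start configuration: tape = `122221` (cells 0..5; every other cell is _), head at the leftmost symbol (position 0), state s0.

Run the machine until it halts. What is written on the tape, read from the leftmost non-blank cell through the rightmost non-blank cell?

211111

s0 | [1]22221   read 1 → write 2, move ·, go to s0
s0 | [2]22221   read 2 → write 2, move →, go to s2
s2 | 2[2]2221   read 2 → write 1, move →, go to s3
s3 | 21[2]221   read 2 → write 2, move ·, go to s2
s2 | 21[2]221   read 2 → write 1, move →, go to s3
s3 | 211[2]21   read 2 → write 2, move ·, go to s2
s2 | 211[2]21   read 2 → write 1, move →, go to s3
s3 | 2111[2]1   read 2 → write 2, move ·, go to s2
s2 | 2111[2]1   read 2 → write 1, move →, go to s3
s3 | 21111[1]
The non-blank tape span at halt is 211111.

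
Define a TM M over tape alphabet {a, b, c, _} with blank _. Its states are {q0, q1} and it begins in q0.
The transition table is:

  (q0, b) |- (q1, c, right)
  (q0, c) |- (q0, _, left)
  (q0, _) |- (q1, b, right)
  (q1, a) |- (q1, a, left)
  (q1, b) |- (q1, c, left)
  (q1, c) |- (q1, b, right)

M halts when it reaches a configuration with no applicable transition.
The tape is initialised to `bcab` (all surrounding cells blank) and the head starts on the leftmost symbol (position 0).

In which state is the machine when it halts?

q0 | _[b]cab   read b → write c, move right, go to q1
q1 | _c[c]ab   read c → write b, move right, go to q1
q1 | _cb[a]b   read a → write a, move left, go to q1
q1 | _c[b]ab   read b → write c, move left, go to q1
q1 | _[c]cab   read c → write b, move right, go to q1
q1 | _b[c]ab   read c → write b, move right, go to q1
q1 | _bb[a]b   read a → write a, move left, go to q1
q1 | _b[b]ab   read b → write c, move left, go to q1
q1 | _[b]cab   read b → write c, move left, go to q1
q1 | [_]ccab
No transition is defined for (q1, _); M halts in state q1.

q1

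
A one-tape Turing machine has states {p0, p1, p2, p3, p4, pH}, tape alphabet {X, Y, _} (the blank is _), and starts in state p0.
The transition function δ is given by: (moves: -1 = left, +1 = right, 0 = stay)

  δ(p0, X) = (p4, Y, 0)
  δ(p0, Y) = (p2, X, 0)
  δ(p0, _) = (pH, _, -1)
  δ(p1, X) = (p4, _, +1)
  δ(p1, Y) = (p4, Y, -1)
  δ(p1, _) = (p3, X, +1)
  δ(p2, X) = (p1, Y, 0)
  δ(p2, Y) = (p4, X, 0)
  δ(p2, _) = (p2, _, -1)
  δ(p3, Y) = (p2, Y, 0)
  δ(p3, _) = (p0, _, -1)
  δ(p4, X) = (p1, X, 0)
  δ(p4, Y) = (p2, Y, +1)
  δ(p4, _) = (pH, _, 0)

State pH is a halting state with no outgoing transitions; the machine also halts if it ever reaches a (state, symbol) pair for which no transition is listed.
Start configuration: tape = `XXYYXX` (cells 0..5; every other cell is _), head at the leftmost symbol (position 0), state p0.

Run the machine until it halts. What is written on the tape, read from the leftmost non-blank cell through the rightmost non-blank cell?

Y_Y

state=p0 head=0 tape=[X]XYYXX_   (p0,X)→(p4,Y,0)
state=p4 head=0 tape=[Y]XYYXX_   (p4,Y)→(p2,Y,+1)
state=p2 head=1 tape=Y[X]YYXX_   (p2,X)→(p1,Y,0)
state=p1 head=1 tape=Y[Y]YYXX_   (p1,Y)→(p4,Y,-1)
state=p4 head=0 tape=[Y]YYYXX_   (p4,Y)→(p2,Y,+1)
state=p2 head=1 tape=Y[Y]YYXX_   (p2,Y)→(p4,X,0)
state=p4 head=1 tape=Y[X]YYXX_   (p4,X)→(p1,X,0)
state=p1 head=1 tape=Y[X]YYXX_   (p1,X)→(p4,_,+1)
state=p4 head=2 tape=Y_[Y]YXX_   (p4,Y)→(p2,Y,+1)
state=p2 head=3 tape=Y_Y[Y]XX_   (p2,Y)→(p4,X,0)
state=p4 head=3 tape=Y_Y[X]XX_   (p4,X)→(p1,X,0)
state=p1 head=3 tape=Y_Y[X]XX_   (p1,X)→(p4,_,+1)
state=p4 head=4 tape=Y_Y_[X]X_   (p4,X)→(p1,X,0)
state=p1 head=4 tape=Y_Y_[X]X_   (p1,X)→(p4,_,+1)
state=p4 head=5 tape=Y_Y__[X]_   (p4,X)→(p1,X,0)
state=p1 head=5 tape=Y_Y__[X]_   (p1,X)→(p4,_,+1)
state=p4 head=6 tape=Y_Y___[_]   (p4,_)→(pH,_,0)
state=pH head=6 tape=Y_Y___[_]
The non-blank tape span at halt is Y_Y.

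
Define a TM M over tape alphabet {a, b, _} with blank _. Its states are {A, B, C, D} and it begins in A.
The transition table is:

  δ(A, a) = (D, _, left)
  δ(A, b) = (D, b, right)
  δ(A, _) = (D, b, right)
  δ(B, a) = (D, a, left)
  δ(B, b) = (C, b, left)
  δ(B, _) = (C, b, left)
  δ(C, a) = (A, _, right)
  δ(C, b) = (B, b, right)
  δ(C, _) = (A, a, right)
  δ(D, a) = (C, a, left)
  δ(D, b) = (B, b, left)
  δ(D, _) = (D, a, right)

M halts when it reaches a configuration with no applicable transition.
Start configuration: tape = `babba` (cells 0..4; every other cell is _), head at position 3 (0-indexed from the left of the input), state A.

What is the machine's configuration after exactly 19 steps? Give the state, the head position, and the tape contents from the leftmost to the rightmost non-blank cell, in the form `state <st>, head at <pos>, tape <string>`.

state A, head at 2, tape babba

state=A head=3 tape=bab[b]a   (A,b)→(D,b,right)
state=D head=4 tape=babb[a]   (D,a)→(C,a,left)
state=C head=3 tape=bab[b]a   (C,b)→(B,b,right)
state=B head=4 tape=babb[a]   (B,a)→(D,a,left)
state=D head=3 tape=bab[b]a   (D,b)→(B,b,left)
state=B head=2 tape=ba[b]ba   (B,b)→(C,b,left)
state=C head=1 tape=b[a]bba   (C,a)→(A,_,right)
state=A head=2 tape=b_[b]ba   (A,b)→(D,b,right)
state=D head=3 tape=b_b[b]a   (D,b)→(B,b,left)
state=B head=2 tape=b_[b]ba   (B,b)→(C,b,left)
state=C head=1 tape=b[_]bba   (C,_)→(A,a,right)
state=A head=2 tape=ba[b]ba   (A,b)→(D,b,right)
state=D head=3 tape=bab[b]a   (D,b)→(B,b,left)
state=B head=2 tape=ba[b]ba   (B,b)→(C,b,left)
state=C head=1 tape=b[a]bba   (C,a)→(A,_,right)
state=A head=2 tape=b_[b]ba   (A,b)→(D,b,right)
state=D head=3 tape=b_b[b]a   (D,b)→(B,b,left)
state=B head=2 tape=b_[b]ba   (B,b)→(C,b,left)
state=C head=1 tape=b[_]bba   (C,_)→(A,a,right)
state=A head=2 tape=ba[b]ba
After 19 steps: state A, head at 2, tape babba.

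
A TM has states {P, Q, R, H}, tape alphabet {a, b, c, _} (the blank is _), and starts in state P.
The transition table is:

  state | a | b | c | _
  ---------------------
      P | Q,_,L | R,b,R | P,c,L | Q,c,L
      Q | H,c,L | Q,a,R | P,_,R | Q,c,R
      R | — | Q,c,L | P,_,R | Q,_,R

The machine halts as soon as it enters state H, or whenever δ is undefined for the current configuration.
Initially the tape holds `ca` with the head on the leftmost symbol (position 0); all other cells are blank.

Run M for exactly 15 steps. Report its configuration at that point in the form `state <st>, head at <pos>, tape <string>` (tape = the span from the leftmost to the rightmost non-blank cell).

state P, head at -3, tape ccca

state=P head=0 tape=___[c]a   (P,c)→(P,c,L)
state=P head=-1 tape=__[_]ca   (P,_)→(Q,c,L)
state=Q head=-2 tape=_[_]cca   (Q,_)→(Q,c,R)
state=Q head=-1 tape=_c[c]ca   (Q,c)→(P,_,R)
state=P head=0 tape=_c_[c]a   (P,c)→(P,c,L)
state=P head=-1 tape=_c[_]ca   (P,_)→(Q,c,L)
state=Q head=-2 tape=_[c]cca   (Q,c)→(P,_,R)
state=P head=-1 tape=__[c]ca   (P,c)→(P,c,L)
state=P head=-2 tape=_[_]cca   (P,_)→(Q,c,L)
state=Q head=-3 tape=[_]ccca   (Q,_)→(Q,c,R)
state=Q head=-2 tape=c[c]cca   (Q,c)→(P,_,R)
state=P head=-1 tape=c_[c]ca   (P,c)→(P,c,L)
state=P head=-2 tape=c[_]cca   (P,_)→(Q,c,L)
state=Q head=-3 tape=[c]ccca   (Q,c)→(P,_,R)
state=P head=-2 tape=_[c]cca   (P,c)→(P,c,L)
state=P head=-3 tape=[_]ccca
After 15 steps: state P, head at -3, tape ccca.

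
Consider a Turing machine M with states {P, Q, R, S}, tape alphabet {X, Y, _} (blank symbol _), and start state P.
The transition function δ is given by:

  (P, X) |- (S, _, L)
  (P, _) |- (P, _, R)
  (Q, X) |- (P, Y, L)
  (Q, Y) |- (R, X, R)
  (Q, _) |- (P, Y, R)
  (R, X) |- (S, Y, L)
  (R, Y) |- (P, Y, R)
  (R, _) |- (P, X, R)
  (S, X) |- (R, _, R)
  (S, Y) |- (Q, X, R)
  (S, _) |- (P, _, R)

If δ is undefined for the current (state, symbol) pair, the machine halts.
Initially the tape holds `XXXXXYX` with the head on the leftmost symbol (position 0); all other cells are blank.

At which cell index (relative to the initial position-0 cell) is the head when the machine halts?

5

P | _[X]XXXXYX   read X → write _, move L, go to S
S | [_]_XXXXYX   read _ → write _, move R, go to P
P | _[_]XXXXYX   read _ → write _, move R, go to P
P | __[X]XXXYX   read X → write _, move L, go to S
S | _[_]_XXXYX   read _ → write _, move R, go to P
P | __[_]XXXYX   read _ → write _, move R, go to P
P | ___[X]XXYX   read X → write _, move L, go to S
S | __[_]_XXYX   read _ → write _, move R, go to P
P | ___[_]XXYX   read _ → write _, move R, go to P
P | ____[X]XYX   read X → write _, move L, go to S
S | ___[_]_XYX   read _ → write _, move R, go to P
P | ____[_]XYX   read _ → write _, move R, go to P
P | _____[X]YX   read X → write _, move L, go to S
S | ____[_]_YX   read _ → write _, move R, go to P
P | _____[_]YX   read _ → write _, move R, go to P
P | ______[Y]X
At halt the head is at cell 5.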